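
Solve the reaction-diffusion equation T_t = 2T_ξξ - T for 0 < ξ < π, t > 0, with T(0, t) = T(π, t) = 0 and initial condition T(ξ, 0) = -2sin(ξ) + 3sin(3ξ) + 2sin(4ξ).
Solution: Substitute T = exp(-t)u.
Then T_t = exp(-t)(u_t - u), T_ξξ = exp(-t)u_ξξ; substituting and dividing by exp(-t), the lower-order terms cancel: u_t = 2u_ξξ (standard heat equation).
Data for u: u(ξ,0) = T(ξ,0) = -2sin(ξ) + 3sin(3ξ) + 2sin(4ξ). The boundary conditions carry over: u(0,t) = u(π,t) = 0.
Separating variables: u = Σ c_n exp(-2n²t) sin(nξ). From u(ξ,0) = -2sin(ξ) + 3sin(3ξ) + 2sin(4ξ): c_1=-2, c_3=3, c_4=2.
So u(ξ,t) = -2exp(-2t)sin(ξ) + 3exp(-18t)sin(3ξ) + 2exp(-32t)sin(4ξ), and T(ξ,t) = exp(-t)u(ξ,t).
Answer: T(ξ, t) = -2exp(-3t)sin(ξ) + 3exp(-19t)sin(3ξ) + 2exp(-33t)sin(4ξ)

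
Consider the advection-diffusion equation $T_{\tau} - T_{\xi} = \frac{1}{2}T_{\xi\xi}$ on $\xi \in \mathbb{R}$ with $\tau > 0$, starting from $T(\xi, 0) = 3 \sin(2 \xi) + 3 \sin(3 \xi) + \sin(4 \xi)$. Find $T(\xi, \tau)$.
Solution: Change to a moving frame: let $\eta = \xi + \tau$, $\sigma = \tau$ and write $T(\xi,\tau) = u(\eta,\sigma)$.
By the chain rule $T_{\tau} = u_{\sigma} + u_{\eta}$, $T_{\xi} = u_{\eta}$, $T_{\xi\xi} = u_{\eta\eta}$.
Then $T_{\tau} - T_{\xi} = u_{\sigma}$: the advection term cancels and the PDE becomes the heat equation $u_{\sigma} = \frac{1}{2}u_{\eta\eta}$ on $\eta \in \mathbb{R}$.
Initial data: $u(\eta,0) = T(\eta,0) = 3 \sin(2 \eta) + 3 \sin(3 \eta) + \sin(4 \eta)$.
On $\eta \in \mathbb{R}$ each mode satisfies $(\sin(n\eta))'' = -n^2 \sin(n\eta)$, so $e^{-n^2\sigma/2} \sin(n\eta)$ solves the heat equation; by superposition $u(\eta,\sigma) = \sum c_n e^{-n^2\sigma/2} \sin(n\eta)$.
Reading off the coefficients: $c_2=3, c_3=3, c_4=1$, so $u(\eta,\sigma) = 3 e^{-2 \sigma} \sin(2 \eta) + e^{-8 \sigma} \sin(4 \eta) + 3 e^{-9 \sigma/2} \sin(3 \eta)$.
Substituting back $\eta = \xi + \tau$, $\sigma = \tau$: $T(\xi,\tau) = u(\xi + \tau, \tau)$.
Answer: $T(\xi, \tau) = 3 e^{-2 \tau} \sin(2 \tau + 2 \xi) + e^{-8 \tau} \sin(4 \tau + 4 \xi) + 3 e^{-9 \tau/2} \sin(3 \tau + 3 \xi)$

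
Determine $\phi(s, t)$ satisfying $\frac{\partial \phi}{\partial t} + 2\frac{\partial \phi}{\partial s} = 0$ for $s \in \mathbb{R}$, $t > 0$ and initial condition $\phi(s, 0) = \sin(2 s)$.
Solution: By method of characteristics (waves move right with speed 2):
Along characteristics $s - 2t =$ const, $\phi$ is constant, so $\phi(s,t) = f(s - 2t)$ with $f = \phi( \cdot , 0)$.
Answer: $\phi(s, t) = \sin(2 s - 4 t)$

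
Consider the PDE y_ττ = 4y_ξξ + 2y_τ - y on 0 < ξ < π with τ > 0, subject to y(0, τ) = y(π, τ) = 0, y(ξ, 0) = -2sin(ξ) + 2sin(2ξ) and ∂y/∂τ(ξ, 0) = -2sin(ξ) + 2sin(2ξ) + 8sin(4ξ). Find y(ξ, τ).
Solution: Substitute y = exp(τ)u.
Then y_τ = exp(τ)(u_τ + u), y_ττ = exp(τ)(u_ττ + 2u_τ + u), y_ξξ = exp(τ)u_ξξ; substituting and dividing by exp(τ), the lower-order terms cancel: u_ττ = 4u_ξξ (standard wave equation).
Data for u: u(ξ,0) = y(ξ,0) = -2sin(ξ) + 2sin(2ξ); u_τ(ξ,0) = y_τ(ξ,0) - y(ξ,0) = 8sin(4ξ). The boundary conditions carry over: u(0,τ) = u(π,τ) = 0.
Separating variables: u = Σ [A_n cos(ω_n τ) + B_n sin(ω_n τ)] sin(nξ), ω_n = 2n. From ICs (B_n = velocity coefficient / ω_n): A_1=-2, A_2=2, B_4=1.
So u(ξ,τ) = -2sin(ξ)cos(2τ) + 2sin(2ξ)cos(4τ) + sin(4ξ)sin(8τ), and y(ξ,τ) = exp(τ)u(ξ,τ).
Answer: y(ξ, τ) = -2exp(τ)sin(ξ)cos(2τ) + 2exp(τ)sin(2ξ)cos(4τ) + exp(τ)sin(4ξ)sin(8τ)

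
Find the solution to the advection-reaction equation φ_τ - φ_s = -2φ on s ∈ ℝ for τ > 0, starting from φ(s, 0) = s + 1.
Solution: Substitute φ = exp(-2τ)u, i.e. u = exp(2τ)φ.
By the product rule, φ_τ = exp(-2τ)(u_τ - 2u), φ_s = exp(-2τ)u_s.
Substituting into the PDE and dividing by exp(-2τ): u_τ - 2u - u_s = -2u.
The lower-order terms cancel, leaving the standard advection equation u_τ - u_s = 0.
Initial data for u: u(s,0) = φ(s,0) = s + 1.
Solve for u:
  By method of characteristics (waves move left with speed 1):
  Along characteristics s + τ = const, u is constant, so u(s,τ) = f(s + τ) with f = u(·, 0).
Hence u(s,τ) = s + τ + 1.
Transform back: φ(s,τ) = exp(-2τ)u(s,τ).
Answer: φ(s, τ) = sexp(-2τ) + τexp(-2τ) + exp(-2τ)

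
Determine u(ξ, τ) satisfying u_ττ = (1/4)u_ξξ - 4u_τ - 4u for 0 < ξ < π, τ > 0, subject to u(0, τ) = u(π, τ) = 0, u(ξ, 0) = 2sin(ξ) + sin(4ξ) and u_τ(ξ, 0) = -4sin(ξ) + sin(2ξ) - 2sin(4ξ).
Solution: Substitute u = exp(-2τ)w.
Then u_τ = exp(-2τ)(w_τ - 2w), u_ττ = exp(-2τ)(w_ττ - 4w_τ + 4w), u_ξξ = exp(-2τ)w_ξξ; substituting and dividing by exp(-2τ), the lower-order terms cancel: w_ττ = (1/4)w_ξξ (standard wave equation).
Data for w: w(ξ,0) = u(ξ,0) = 2sin(ξ) + sin(4ξ); w_τ(ξ,0) = u_τ(ξ,0) + 2u(ξ,0) = sin(2ξ). The boundary conditions carry over: w(0,τ) = w(π,τ) = 0.
Separating variables: w = Σ [A_n cos(ω_n τ) + B_n sin(ω_n τ)] sin(nξ), ω_n = n/2. From ICs (B_n = velocity coefficient / ω_n): A_1=2, A_4=1, B_2=1.
So w(ξ,τ) = 2sin(ξ)cos(τ/2) + sin(2ξ)sin(τ) + sin(4ξ)cos(2τ), and u(ξ,τ) = exp(-2τ)w(ξ,τ).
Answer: u(ξ, τ) = 2exp(-2τ)sin(ξ)cos(τ/2) + exp(-2τ)sin(2ξ)sin(τ) + exp(-2τ)sin(4ξ)cos(2τ)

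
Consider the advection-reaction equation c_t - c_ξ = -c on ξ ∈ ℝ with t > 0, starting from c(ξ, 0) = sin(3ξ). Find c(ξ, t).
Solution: Substitute c = exp(-t)u, i.e. u = exp(t)c.
By the product rule, c_t = exp(-t)(u_t - u), c_ξ = exp(-t)u_ξ.
Substituting into the PDE and dividing by exp(-t): u_t - u - u_ξ = -u.
The lower-order terms cancel, leaving the standard advection equation u_t - u_ξ = 0.
Initial data for u: u(ξ,0) = c(ξ,0) = sin(3ξ).
Solve for u:
  By method of characteristics (waves move left with speed 1):
  Along characteristics ξ + t = const, u is constant, so u(ξ,t) = f(ξ + t) with f = u(·, 0).
Hence u(ξ,t) = sin(3t + 3ξ).
Transform back: c(ξ,t) = exp(-t)u(ξ,t).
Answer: c(ξ, t) = exp(-t)sin(3t + 3ξ)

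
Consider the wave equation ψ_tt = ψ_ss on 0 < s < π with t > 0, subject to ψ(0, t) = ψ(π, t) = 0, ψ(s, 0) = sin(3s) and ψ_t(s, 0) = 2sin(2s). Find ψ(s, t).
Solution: Using separation of variables ψ = X(s)T(t):
Eigenfunctions: sin(ns), n = 1, 2, 3, ...
General solution: ψ(s, t) = Σ [A_n cos(n t) + B_n sin(n t)] sin(ns)
From ψ(s,0) = sin(3s): A_3=1. From ψ_t(s,0) = 2sin(2s), using ψ_t(s,0) = Σ ω_n B_n sin(ns) with ω_n = n: B_2 = 2/2 = 1.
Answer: ψ(s, t) = sin(2s)sin(2t) + sin(3s)cos(3t)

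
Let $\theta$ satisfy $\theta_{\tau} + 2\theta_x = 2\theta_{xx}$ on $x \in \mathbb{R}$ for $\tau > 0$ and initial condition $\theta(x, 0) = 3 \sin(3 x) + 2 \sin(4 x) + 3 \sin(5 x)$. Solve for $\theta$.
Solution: Moving frame: $\eta = x - 2\tau$, $\sigma = \tau$, $\theta = u(\eta,\sigma)$, so $\theta_{\tau} = u_{\sigma} - 2u_{\eta}$ and $\theta_{xx} = u_{\eta\eta}$.
Hence $\theta_{\tau} + 2\theta_x = u_{\sigma}$ and the PDE becomes the heat equation $u_{\sigma} = 2u_{\eta\eta}$ on $\eta \in \mathbb{R}$.
Initial data: $u(\eta,0) = \theta(\eta,0) = 3 \sin(3 \eta) + 2 \sin(4 \eta) + 3 \sin(5 \eta)$. Each mode $\sin(n\eta)$ decays as $e^{-2n^2\sigma}$ on $\mathbb{R}$, so $u(\eta,\sigma) = \sum c_n e^{-2n^2\sigma} \sin(n\eta)$ with $c_3=3, c_4=2, c_5=3$: $u(\eta,\sigma) = 3 e^{-18 \sigma} \sin(3 \eta) + 2 e^{-32 \sigma} \sin(4 \eta) + 3 e^{-50 \sigma} \sin(5 \eta)$.
Substituting back: $\theta(x,\tau) = u(x - 2\tau, \tau)$.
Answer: $\theta(x, \tau) = -3 e^{-18 \tau} \sin(6 \tau - 3 x) - 2 e^{-32 \tau} \sin(8 \tau - 4 x) - 3 e^{-50 \tau} \sin(10 \tau - 5 x)$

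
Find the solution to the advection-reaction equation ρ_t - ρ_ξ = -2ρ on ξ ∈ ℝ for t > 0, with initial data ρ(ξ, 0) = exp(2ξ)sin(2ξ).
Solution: Substitute ρ = exp(2ξ)u.
Then ρ_ξ = exp(2ξ)(u_ξ + 2u), ρ_t = exp(2ξ)u_t; substituting and dividing by exp(2ξ), the lower-order terms cancel: u_t - u_ξ = 0 (standard advection equation).
Data for u: u(ξ,0) = exp(-2ξ)ρ(ξ,0) = sin(2ξ).
By characteristics (dξ/dt = -1), u(ξ,t) = f(ξ + t) with f = u(·, 0).
So u(ξ,t) = sin(2t + 2ξ), and ρ(ξ,t) = exp(2ξ)u(ξ,t).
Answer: ρ(ξ, t) = exp(2ξ)sin(2t + 2ξ)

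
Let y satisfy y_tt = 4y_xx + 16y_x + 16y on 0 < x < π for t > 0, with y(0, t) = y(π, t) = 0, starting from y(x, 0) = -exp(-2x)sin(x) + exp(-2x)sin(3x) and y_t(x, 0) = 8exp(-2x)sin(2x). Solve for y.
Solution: Substitute y = exp(-2x)u, i.e. u = exp(2x)y.
By the product rule, y_x = exp(-2x)(u_x - 2u), y_xx = exp(-2x)(u_xx - 4u_x + 4u), y_tt = exp(-2x)u_tt.
Substituting into the PDE and dividing by exp(-2x): u_tt = 4(u_xx - 4u_x + 4u) + 16(u_x - 2u) + 16u.
The lower-order terms cancel, leaving the standard wave equation u_tt = 4u_xx.
Initial data for u: u(x,0) = exp(2x)y(x,0) = -sin(x) + sin(3x); u_t(x,0) = exp(2x)y_t(x,0) = 8sin(2x). The boundary conditions carry over: u(0,t) = u(π,t) = 0.
Solve for u:
  Using separation of variables u = X(x)T(t):
  Eigenfunctions: sin(nx), n = 1, 2, 3, ...
  General solution: u(x, t) = Σ [A_n cos(2n t) + B_n sin(2n t)] sin(nx)
  From u(x,0) = -sin(x) + sin(3x): A_1=-1, A_3=1. From u_t(x,0) = 8sin(2x), using u_t(x,0) = Σ ω_n B_n sin(nx) with ω_n = 2n: B_2 = 8/4 = 2.
Hence u(x,t) = 2sin(4t)sin(2x) - sin(x)cos(2t) + sin(3x)cos(6t).
Transform back: y(x,t) = exp(-2x)u(x,t).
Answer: y(x, t) = 2exp(-2x)sin(4t)sin(2x) - exp(-2x)sin(x)cos(2t) + exp(-2x)sin(3x)cos(6t)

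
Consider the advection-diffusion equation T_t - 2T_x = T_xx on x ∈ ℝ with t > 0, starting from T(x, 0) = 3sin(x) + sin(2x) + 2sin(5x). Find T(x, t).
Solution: Change to a moving frame: let η = x + 2t, σ = t and write T(x,t) = u(η,σ).
By the chain rule T_t = u_σ + 2u_η, T_x = u_η, T_xx = u_ηη.
Then T_t - 2T_x = u_σ: the advection term cancels and the PDE becomes the heat equation u_σ = u_ηη on η ∈ ℝ.
Initial data: u(η,0) = T(η,0) = 3sin(η) + sin(2η) + 2sin(5η).
On η ∈ ℝ each mode satisfies (sin(nη))″ = -n² sin(nη), so exp(-n²σ) sin(nη) solves the heat equation; by superposition u(η,σ) = Σ c_n exp(-n²σ) sin(nη).
Reading off the coefficients: c_1=3, c_2=1, c_5=2, so u(η,σ) = 3exp(-σ)sin(η) + exp(-4σ)sin(2η) + 2exp(-25σ)sin(5η).
Substituting back η = x + 2t, σ = t: T(x,t) = u(x + 2t, t).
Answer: T(x, t) = 3exp(-t)sin(2t + x) + exp(-4t)sin(4t + 2x) + 2exp(-25t)sin(10t + 5x)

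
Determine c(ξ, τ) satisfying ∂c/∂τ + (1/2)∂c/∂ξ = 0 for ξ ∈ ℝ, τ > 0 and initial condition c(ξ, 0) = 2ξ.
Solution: By characteristics (dξ/dτ = 1/2), c(ξ,τ) = f(ξ - (1/2)τ) with f = c(·, 0).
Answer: c(ξ, τ) = 2ξ - τ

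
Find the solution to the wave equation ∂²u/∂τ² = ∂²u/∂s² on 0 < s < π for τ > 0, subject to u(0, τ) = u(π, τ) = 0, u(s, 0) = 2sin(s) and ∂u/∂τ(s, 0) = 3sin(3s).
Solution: Separating variables: u = Σ [A_n cos(ω_n τ) + B_n sin(ω_n τ)] sin(ns), ω_n = n. From ICs (B_n = velocity coefficient / ω_n): A_1=2, B_3=1.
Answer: u(s, τ) = 2sin(s)cos(τ) + sin(3s)sin(3τ)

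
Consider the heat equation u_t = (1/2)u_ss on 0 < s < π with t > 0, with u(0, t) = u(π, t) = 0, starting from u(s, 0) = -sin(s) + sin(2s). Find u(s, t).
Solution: Separating variables: u = Σ c_n exp(-n²t/2) sin(ns). From u(s,0) = -sin(s) + sin(2s): c_1=-1, c_2=1.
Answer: u(s, t) = exp(-2t)sin(2s) - exp(-t/2)sin(s)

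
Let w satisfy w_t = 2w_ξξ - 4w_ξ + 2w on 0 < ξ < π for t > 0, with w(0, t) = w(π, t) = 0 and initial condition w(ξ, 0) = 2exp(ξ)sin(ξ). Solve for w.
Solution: Substitute w = exp(ξ)u, i.e. u = exp(-ξ)w.
By the product rule, w_ξ = exp(ξ)(u_ξ + u), w_ξξ = exp(ξ)(u_ξξ + 2u_ξ + u), w_t = exp(ξ)u_t.
Substituting into the PDE and dividing by exp(ξ): u_t = 2(u_ξξ + 2u_ξ + u) - 4(u_ξ + u) + 2u.
The lower-order terms cancel, leaving the standard heat equation u_t = 2u_ξξ.
Initial data for u: u(ξ,0) = exp(-ξ)w(ξ,0) = 2sin(ξ). The boundary conditions carry over: u(0,t) = u(π,t) = 0.
Solve for u:
  Using separation of variables u = X(ξ)T(t):
  Eigenfunctions: sin(nξ), n = 1, 2, 3, ...
  General solution: u(ξ, t) = Σ c_n sin(nξ) exp(-2n² t)
  Matching u(ξ,0) = 2sin(ξ) term by term: c_1=2.
Hence u(ξ,t) = 2exp(-2t)sin(ξ).
Transform back: w(ξ,t) = exp(ξ)u(ξ,t).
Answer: w(ξ, t) = 2exp(-2t)exp(ξ)sin(ξ)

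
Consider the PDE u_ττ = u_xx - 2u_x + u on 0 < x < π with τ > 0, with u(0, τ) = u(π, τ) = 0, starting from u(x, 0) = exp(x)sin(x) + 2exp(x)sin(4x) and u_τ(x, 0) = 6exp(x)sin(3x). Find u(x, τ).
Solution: Substitute u = exp(x)w, i.e. w = exp(-x)u.
By the product rule, u_x = exp(x)(w_x + w), u_xx = exp(x)(w_xx + 2w_x + w), u_ττ = exp(x)w_ττ.
Substituting into the PDE and dividing by exp(x): w_ττ = (w_xx + 2w_x + w) - 2(w_x + w) + w.
The lower-order terms cancel, leaving the standard wave equation w_ττ = w_xx.
Initial data for w: w(x,0) = exp(-x)u(x,0) = sin(x) + 2sin(4x); w_τ(x,0) = exp(-x)u_τ(x,0) = 6sin(3x). The boundary conditions carry over: w(0,τ) = w(π,τ) = 0.
Solve for w:
  Using separation of variables w = X(x)T(τ):
  Eigenfunctions: sin(nx), n = 1, 2, 3, ...
  General solution: w(x, τ) = Σ [A_n cos(n τ) + B_n sin(n τ)] sin(nx)
  From w(x,0) = sin(x) + 2sin(4x): A_1=1, A_4=2. From w_τ(x,0) = 6sin(3x), using w_τ(x,0) = Σ ω_n B_n sin(nx) with ω_n = n: B_3 = 6/3 = 2.
Hence w(x,τ) = sin(x)cos(τ) + 2sin(3x)sin(3τ) + 2sin(4x)cos(4τ).
Transform back: u(x,τ) = exp(x)w(x,τ).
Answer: u(x, τ) = exp(x)sin(x)cos(τ) + 2exp(x)sin(3x)sin(3τ) + 2exp(x)sin(4x)cos(4τ)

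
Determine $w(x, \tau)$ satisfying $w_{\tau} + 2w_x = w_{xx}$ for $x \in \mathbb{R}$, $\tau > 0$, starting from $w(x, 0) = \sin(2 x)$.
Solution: Moving frame: $\eta = x - 2\tau$, $\sigma = \tau$, $w = u(\eta,\sigma)$, so $w_{\tau} = u_{\sigma} - 2u_{\eta}$ and $w_{xx} = u_{\eta\eta}$.
Hence $w_{\tau} + 2w_x = u_{\sigma}$ and the PDE becomes the heat equation $u_{\sigma} = u_{\eta\eta}$ on $\eta \in \mathbb{R}$.
Initial data: $u(\eta,0) = w(\eta,0) = \sin(2 \eta)$. Each mode $\sin(n\eta)$ decays as $e^{-n^2\sigma}$ on $\mathbb{R}$, so $u(\eta,\sigma) = \sum c_n e^{-n^2\sigma} \sin(n\eta)$ with $c_2=1$: $u(\eta,\sigma) = e^{-4 \sigma} \sin(2 \eta)$.
Substituting back: $w(x,\tau) = u(x - 2\tau, \tau)$.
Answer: $w(x, \tau) = - e^{-4 \tau} \sin(4 \tau - 2 x)$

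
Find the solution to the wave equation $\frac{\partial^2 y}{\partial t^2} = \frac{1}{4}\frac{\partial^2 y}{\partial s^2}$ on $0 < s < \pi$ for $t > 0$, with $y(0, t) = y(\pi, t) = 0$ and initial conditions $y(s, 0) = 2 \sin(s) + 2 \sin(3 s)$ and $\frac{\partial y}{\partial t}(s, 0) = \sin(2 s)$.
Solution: Using separation of variables $y = X(s)T(t)$:
Eigenfunctions: $\sin(ns)$, $n = 1, 2, 3, \ldots$
General solution: $y(s, t) = \sum [A_n \cos(n t/2) + B_n \sin(n t/2)] \sin(ns)$
From $y(s,0) = 2 \sin(s) + 2 \sin(3 s)$: $A_1=2, A_3=2$. From $y_t(s,0) = \sin(2 s)$, using $y_t(s,0) = \sum \omega_n B_n \sin(ns)$ with $\omega_n = n/2$: $B_2 = 1/1 = 1$.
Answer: $y(s, t) = 2 \sin(s) \cos(t/2) + \sin(2 s) \sin(t) + 2 \sin(3 s) \cos(3 t/2)$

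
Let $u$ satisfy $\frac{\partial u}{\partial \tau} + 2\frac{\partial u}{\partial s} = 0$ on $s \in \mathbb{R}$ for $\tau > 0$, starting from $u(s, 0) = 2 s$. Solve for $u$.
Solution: By method of characteristics (waves move right with speed 2):
Along characteristics $s - 2\tau =$ const, $u$ is constant, so $u(s,\tau) = f(s - 2\tau)$ with $f = u( \cdot , 0)$.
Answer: $u(s, \tau) = -4 \tau + 2 s$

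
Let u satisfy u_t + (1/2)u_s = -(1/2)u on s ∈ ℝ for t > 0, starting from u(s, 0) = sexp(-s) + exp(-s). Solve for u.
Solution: Substitute u = exp(-s)w, i.e. w = exp(s)u.
By the product rule, u_s = exp(-s)(w_s - w), u_t = exp(-s)w_t.
Substituting into the PDE and dividing by exp(-s): w_t + (1/2)(w_s - w) = -(1/2)w.
The lower-order terms cancel, leaving the standard advection equation w_t + (1/2)w_s = 0.
Initial data for w: w(s,0) = exp(s)u(s,0) = s + 1.
Solve for w:
  By method of characteristics (waves move right with speed 1/2):
  Along characteristics s - (1/2)t = const, w is constant, so w(s,t) = f(s - (1/2)t) with f = w(·, 0).
Hence w(s,t) = s - (1/2)t + 1.
Transform back: u(s,t) = exp(-s)w(s,t).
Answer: u(s, t) = sexp(-s) - (1/2)texp(-s) + exp(-s)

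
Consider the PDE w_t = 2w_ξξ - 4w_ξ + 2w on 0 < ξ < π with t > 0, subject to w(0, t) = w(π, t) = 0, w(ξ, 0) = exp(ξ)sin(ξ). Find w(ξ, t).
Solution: Substitute w = exp(ξ)u, i.e. u = exp(-ξ)w.
By the product rule, w_ξ = exp(ξ)(u_ξ + u), w_ξξ = exp(ξ)(u_ξξ + 2u_ξ + u), w_t = exp(ξ)u_t.
Substituting into the PDE and dividing by exp(ξ): u_t = 2(u_ξξ + 2u_ξ + u) - 4(u_ξ + u) + 2u.
The lower-order terms cancel, leaving the standard heat equation u_t = 2u_ξξ.
Initial data for u: u(ξ,0) = exp(-ξ)w(ξ,0) = sin(ξ). The boundary conditions carry over: u(0,t) = u(π,t) = 0.
Solve for u:
  Using separation of variables u = X(ξ)T(t):
  Eigenfunctions: sin(nξ), n = 1, 2, 3, ...
  General solution: u(ξ, t) = Σ c_n sin(nξ) exp(-2n² t)
  Matching u(ξ,0) = sin(ξ) term by term: c_1=1.
Hence u(ξ,t) = exp(-2t)sin(ξ).
Transform back: w(ξ,t) = exp(ξ)u(ξ,t).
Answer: w(ξ, t) = exp(-2t)exp(ξ)sin(ξ)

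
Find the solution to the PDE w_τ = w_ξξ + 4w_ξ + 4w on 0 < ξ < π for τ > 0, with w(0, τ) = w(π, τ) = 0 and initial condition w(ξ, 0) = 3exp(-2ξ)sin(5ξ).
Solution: Substitute w = exp(-2ξ)u, i.e. u = exp(2ξ)w.
By the product rule, w_ξ = exp(-2ξ)(u_ξ - 2u), w_ξξ = exp(-2ξ)(u_ξξ - 4u_ξ + 4u), w_τ = exp(-2ξ)u_τ.
Substituting into the PDE and dividing by exp(-2ξ): u_τ = (u_ξξ - 4u_ξ + 4u) + 4(u_ξ - 2u) + 4u.
The lower-order terms cancel, leaving the standard heat equation u_τ = u_ξξ.
Initial data for u: u(ξ,0) = exp(2ξ)w(ξ,0) = 3sin(5ξ). The boundary conditions carry over: u(0,τ) = u(π,τ) = 0.
Solve for u:
  Using separation of variables u = X(ξ)T(τ):
  Eigenfunctions: sin(nξ), n = 1, 2, 3, ...
  General solution: u(ξ, τ) = Σ c_n sin(nξ) exp(-n² τ)
  Matching u(ξ,0) = 3sin(5ξ) term by term: c_5=3.
Hence u(ξ,τ) = 3exp(-25τ)sin(5ξ).
Transform back: w(ξ,τ) = exp(-2ξ)u(ξ,τ).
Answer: w(ξ, τ) = 3exp(-2ξ)exp(-25τ)sin(5ξ)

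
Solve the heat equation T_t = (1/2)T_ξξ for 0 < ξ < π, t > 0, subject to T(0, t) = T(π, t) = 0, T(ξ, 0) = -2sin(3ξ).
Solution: Using separation of variables T = X(ξ)G(t):
Eigenfunctions: sin(nξ), n = 1, 2, 3, ...
General solution: T(ξ, t) = Σ c_n sin(nξ) exp(-n² t/2)
Matching T(ξ,0) = -2sin(3ξ) term by term: c_3=-2.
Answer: T(ξ, t) = -2exp(-9t/2)sin(3ξ)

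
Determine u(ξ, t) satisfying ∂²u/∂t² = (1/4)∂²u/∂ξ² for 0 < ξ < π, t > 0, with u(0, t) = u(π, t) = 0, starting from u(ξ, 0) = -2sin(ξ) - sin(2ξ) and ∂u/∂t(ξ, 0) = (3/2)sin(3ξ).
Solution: Separating variables: u = Σ [A_n cos(ω_n t) + B_n sin(ω_n t)] sin(nξ), ω_n = n/2. From ICs (B_n = velocity coefficient / ω_n): A_1=-2, A_2=-1, B_3=1.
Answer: u(ξ, t) = sin(3t/2)sin(3ξ) - 2sin(ξ)cos(t/2) - sin(2ξ)cos(t)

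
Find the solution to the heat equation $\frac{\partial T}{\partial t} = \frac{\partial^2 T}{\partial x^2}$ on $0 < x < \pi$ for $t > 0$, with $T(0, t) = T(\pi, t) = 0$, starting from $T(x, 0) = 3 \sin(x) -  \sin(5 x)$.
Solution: Separating variables: $T = \sum c_n e^{-n^2t} \sin(nx)$. From $T(x,0) = 3 \sin(x) - \sin(5 x)$: $c_1=3, c_5=-1$.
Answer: $T(x, t) = 3 e^{-t} \sin(x) -  e^{-25 t} \sin(5 x)$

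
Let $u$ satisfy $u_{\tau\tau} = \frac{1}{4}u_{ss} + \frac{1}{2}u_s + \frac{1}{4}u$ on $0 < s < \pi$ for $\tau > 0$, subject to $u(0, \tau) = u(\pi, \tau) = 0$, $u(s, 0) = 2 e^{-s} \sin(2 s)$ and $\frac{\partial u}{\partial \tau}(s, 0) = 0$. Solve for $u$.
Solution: Substitute $u = e^{-s}w$.
Then $u_s = e^{-s}(w_s - w)$, $u_{ss} = e^{-s}(w_{ss} - 2w_s + w)$, $u_{\tau\tau} = e^{-s}w_{\tau\tau}$; substituting and dividing by $e^{-s}$, the lower-order terms cancel: $w_{\tau\tau} = \frac{1}{4}w_{ss}$ (standard wave equation).
Data for $w$: $w(s,0) = e^{s}u(s,0) = 2 \sin(2 s)$; $w_{\tau}(s,0) = e^{s}u_{\tau}(s,0) = 0$. The boundary conditions carry over: $w(0,\tau) = w(\pi,\tau) = 0$.
Separating variables: $w = \sum [A_n \cos(\omega_n \tau) + B_n \sin(\omega_n \tau)] \sin(ns)$, $\omega_n = n/2$. From ICs: $A_2=2$.
So $w(s,\tau) = 2 \sin(2 s) \cos(\tau)$, and $u(s,\tau) = e^{-s}w(s,\tau)$.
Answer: $u(s, \tau) = 2 e^{-s} \sin(2 s) \cos(\tau)$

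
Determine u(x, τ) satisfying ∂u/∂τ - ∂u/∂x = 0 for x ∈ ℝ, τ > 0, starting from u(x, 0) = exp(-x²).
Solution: By method of characteristics (waves move left with speed 1):
Along characteristics x + τ = const, u is constant, so u(x,τ) = f(x + τ) with f = u(·, 0).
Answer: u(x, τ) = exp(-(x + τ)²)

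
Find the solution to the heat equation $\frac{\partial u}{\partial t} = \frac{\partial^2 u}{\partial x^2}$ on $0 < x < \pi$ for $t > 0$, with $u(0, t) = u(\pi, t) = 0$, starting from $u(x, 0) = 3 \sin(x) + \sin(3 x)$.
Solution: Using separation of variables $u = X(x)T(t)$:
Eigenfunctions: $\sin(nx)$, $n = 1, 2, 3, \ldots$
General solution: $u(x, t) = \sum c_n \sin(nx) e^{-n^2 t}$
Matching $u(x,0) = 3 \sin(x) + \sin(3 x)$ term by term: $c_1=3, c_3=1$.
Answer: $u(x, t) = 3 e^{-t} \sin(x) + e^{-9 t} \sin(3 x)$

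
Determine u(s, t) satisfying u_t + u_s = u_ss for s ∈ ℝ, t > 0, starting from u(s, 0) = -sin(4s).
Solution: Moving frame: η = s - t, σ = t, u = w(η,σ), so u_t = w_σ - w_η and u_ss = w_ηη.
Hence u_t + u_s = w_σ and the PDE becomes the heat equation w_σ = w_ηη on η ∈ ℝ.
Initial data: w(η,0) = u(η,0) = -sin(4η). Each mode sin(nη) decays as exp(-n²σ) on ℝ, so w(η,σ) = Σ c_n exp(-n²σ) sin(nη) with c_4=-1: w(η,σ) = -exp(-16σ)sin(4η).
Substituting back: u(s,t) = w(s - t, t).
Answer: u(s, t) = -exp(-16t)sin(4s - 4t)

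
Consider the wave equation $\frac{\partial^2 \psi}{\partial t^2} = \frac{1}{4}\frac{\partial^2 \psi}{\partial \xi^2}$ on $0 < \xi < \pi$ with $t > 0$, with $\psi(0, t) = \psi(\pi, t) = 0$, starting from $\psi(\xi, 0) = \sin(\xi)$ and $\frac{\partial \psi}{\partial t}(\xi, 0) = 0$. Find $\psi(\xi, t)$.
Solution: Separating variables: $\psi = \sum [A_n \cos(\omega_n t) + B_n \sin(\omega_n t)] \sin(n\xi)$, $\omega_n = n/2$. From ICs: $A_1=1$.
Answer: $\psi(\xi, t) = \sin(\xi) \cos(t/2)$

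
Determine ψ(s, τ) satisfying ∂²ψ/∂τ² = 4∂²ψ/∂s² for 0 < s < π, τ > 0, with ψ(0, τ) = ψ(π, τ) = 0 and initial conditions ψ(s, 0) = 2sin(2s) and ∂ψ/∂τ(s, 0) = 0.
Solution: Separating variables: ψ = Σ [A_n cos(ω_n τ) + B_n sin(ω_n τ)] sin(ns), ω_n = 2n. From ICs: A_2=2.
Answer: ψ(s, τ) = 2sin(2s)cos(4τ)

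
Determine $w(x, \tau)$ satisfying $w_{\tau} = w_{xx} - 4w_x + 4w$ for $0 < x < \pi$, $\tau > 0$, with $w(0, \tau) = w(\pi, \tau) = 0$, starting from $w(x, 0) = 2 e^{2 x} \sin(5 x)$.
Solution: Substitute $w = e^{2x}u$.
Then $w_x = e^{2x}(u_x + 2u)$, $w_{xx} = e^{2x}(u_{xx} + 4u_x + 4u)$, $w_{\tau} = e^{2x}u_{\tau}$; substituting and dividing by $e^{2x}$, the lower-order terms cancel: $u_{\tau} = u_{xx}$ (standard heat equation).
Data for $u$: $u(x,0) = e^{-2x}w(x,0) = 2 \sin(5 x)$. The boundary conditions carry over: $u(0,\tau) = u(\pi,\tau) = 0$.
Separating variables: $u = \sum c_n e^{-n^2\tau} \sin(nx)$. From $u(x,0) = 2 \sin(5 x)$: $c_5=2$.
So $u(x,\tau) = 2 e^{-25 \tau} \sin(5 x)$, and $w(x,\tau) = e^{2x}u(x,\tau)$.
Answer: $w(x, \tau) = 2 e^{-25 \tau} e^{2 x} \sin(5 x)$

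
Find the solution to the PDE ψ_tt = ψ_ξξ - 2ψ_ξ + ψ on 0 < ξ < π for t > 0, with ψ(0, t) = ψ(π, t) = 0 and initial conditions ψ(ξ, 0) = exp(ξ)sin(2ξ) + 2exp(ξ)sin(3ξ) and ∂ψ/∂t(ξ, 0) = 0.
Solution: Substitute ψ = exp(ξ)u, i.e. u = exp(-ξ)ψ.
By the product rule, ψ_ξ = exp(ξ)(u_ξ + u), ψ_ξξ = exp(ξ)(u_ξξ + 2u_ξ + u), ψ_tt = exp(ξ)u_tt.
Substituting into the PDE and dividing by exp(ξ): u_tt = (u_ξξ + 2u_ξ + u) - 2(u_ξ + u) + u.
The lower-order terms cancel, leaving the standard wave equation u_tt = u_ξξ.
Initial data for u: u(ξ,0) = exp(-ξ)ψ(ξ,0) = sin(2ξ) + 2sin(3ξ); u_t(ξ,0) = exp(-ξ)ψ_t(ξ,0) = 0. The boundary conditions carry over: u(0,t) = u(π,t) = 0.
Solve for u:
  Using separation of variables u = X(ξ)T(t):
  Eigenfunctions: sin(nξ), n = 1, 2, 3, ...
  General solution: u(ξ, t) = Σ [A_n cos(n t) + B_n sin(n t)] sin(nξ)
  From u(ξ,0) = sin(2ξ) + 2sin(3ξ): A_2=1, A_3=2. From u_t(ξ,0) = 0: all B_n = 0.
Hence u(ξ,t) = sin(2ξ)cos(2t) + 2sin(3ξ)cos(3t).
Transform back: ψ(ξ,t) = exp(ξ)u(ξ,t).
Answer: ψ(ξ, t) = exp(ξ)sin(2ξ)cos(2t) + 2exp(ξ)sin(3ξ)cos(3t)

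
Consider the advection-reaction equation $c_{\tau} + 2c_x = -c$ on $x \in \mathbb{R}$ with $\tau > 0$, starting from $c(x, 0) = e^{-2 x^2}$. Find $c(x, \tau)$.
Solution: Substitute $c = e^{-\tau}u$.
Then $c_{\tau} = e^{-\tau}(u_{\tau} - u)$, $c_x = e^{-\tau}u_x$; substituting and dividing by $e^{-\tau}$, the lower-order terms cancel: $u_{\tau} + 2u_x = 0$ (standard advection equation).
Data for $u$: $u(x,0) = c(x,0) = e^{-2 x^2}$.
By characteristics ($dx/d\tau = 2$), $u(x,\tau) = f(x - 2\tau)$ with $f = u( \cdot , 0)$.
So $u(x,\tau) = e^{-2 (x - 2 \tau)^2}$, and $c(x,\tau) = e^{-\tau}u(x,\tau)$.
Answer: $c(x, \tau) = e^{-\tau} e^{-2 (-2 \tau + x)^2}$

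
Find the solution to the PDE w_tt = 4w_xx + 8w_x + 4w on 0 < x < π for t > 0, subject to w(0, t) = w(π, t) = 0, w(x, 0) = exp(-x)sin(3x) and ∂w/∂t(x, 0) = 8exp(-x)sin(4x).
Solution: Substitute w = exp(-x)u, i.e. u = exp(x)w.
By the product rule, w_x = exp(-x)(u_x - u), w_xx = exp(-x)(u_xx - 2u_x + u), w_tt = exp(-x)u_tt.
Substituting into the PDE and dividing by exp(-x): u_tt = 4(u_xx - 2u_x + u) + 8(u_x - u) + 4u.
The lower-order terms cancel, leaving the standard wave equation u_tt = 4u_xx.
Initial data for u: u(x,0) = exp(x)w(x,0) = sin(3x); u_t(x,0) = exp(x)w_t(x,0) = 8sin(4x). The boundary conditions carry over: u(0,t) = u(π,t) = 0.
Solve for u:
  Using separation of variables u = X(x)T(t):
  Eigenfunctions: sin(nx), n = 1, 2, 3, ...
  General solution: u(x, t) = Σ [A_n cos(2n t) + B_n sin(2n t)] sin(nx)
  From u(x,0) = sin(3x): A_3=1. From u_t(x,0) = 8sin(4x), using u_t(x,0) = Σ ω_n B_n sin(nx) with ω_n = 2n: B_4 = 8/8 = 1.
Hence u(x,t) = sin(8t)sin(4x) + sin(3x)cos(6t).
Transform back: w(x,t) = exp(-x)u(x,t).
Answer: w(x, t) = exp(-x)sin(8t)sin(4x) + exp(-x)sin(3x)cos(6t)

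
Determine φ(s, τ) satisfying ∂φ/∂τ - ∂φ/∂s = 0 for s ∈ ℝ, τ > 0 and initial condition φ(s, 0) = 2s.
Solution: By characteristics (ds/dτ = -1), φ(s,τ) = f(s + τ) with f = φ(·, 0).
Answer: φ(s, τ) = 2s + 2τ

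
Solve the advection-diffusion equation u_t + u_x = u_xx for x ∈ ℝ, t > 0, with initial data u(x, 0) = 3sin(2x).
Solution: Change to a moving frame: let η = x - t, σ = t and write u(x,t) = w(η,σ).
By the chain rule u_t = w_σ - w_η, u_x = w_η, u_xx = w_ηη.
Then u_t + u_x = w_σ: the advection term cancels and the PDE becomes the heat equation w_σ = w_ηη on η ∈ ℝ.
Initial data: w(η,0) = u(η,0) = 3sin(2η).
On η ∈ ℝ each mode satisfies (sin(nη))″ = -n² sin(nη), so exp(-n²σ) sin(nη) solves the heat equation; by superposition w(η,σ) = Σ c_n exp(-n²σ) sin(nη).
Reading off the coefficients: c_2=3, so w(η,σ) = 3exp(-4σ)sin(2η).
Substituting back η = x - t, σ = t: u(x,t) = w(x - t, t).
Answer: u(x, t) = -3exp(-4t)sin(2t - 2x)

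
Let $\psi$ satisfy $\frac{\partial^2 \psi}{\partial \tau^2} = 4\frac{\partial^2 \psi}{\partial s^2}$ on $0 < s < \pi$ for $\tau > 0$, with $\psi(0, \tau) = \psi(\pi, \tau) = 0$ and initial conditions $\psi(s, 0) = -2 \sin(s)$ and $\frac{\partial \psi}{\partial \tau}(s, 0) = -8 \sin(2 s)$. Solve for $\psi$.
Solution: Using separation of variables $\psi = X(s)T(\tau)$:
Eigenfunctions: $\sin(ns)$, $n = 1, 2, 3, \ldots$
General solution: $\psi(s, \tau) = \sum [A_n \cos(2n \tau) + B_n \sin(2n \tau)] \sin(ns)$
From $\psi(s,0) = -2 \sin(s)$: $A_1=-2$. From $\psi_{\tau}(s,0) = -8 \sin(2 s)$, using $\psi_{\tau}(s,0) = \sum \omega_n B_n \sin(ns)$ with $\omega_n = 2n$: $B_2 = (-8)/4 = -2$.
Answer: $\psi(s, \tau) = -2 \sin(4 \tau) \sin(2 s) - 2 \sin(s) \cos(2 \tau)$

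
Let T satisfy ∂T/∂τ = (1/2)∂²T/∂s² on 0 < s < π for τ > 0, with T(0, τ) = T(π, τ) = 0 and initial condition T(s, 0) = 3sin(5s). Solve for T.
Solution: Using separation of variables T = X(s)G(τ):
Eigenfunctions: sin(ns), n = 1, 2, 3, ...
General solution: T(s, τ) = Σ c_n sin(ns) exp(-n² τ/2)
Matching T(s,0) = 3sin(5s) term by term: c_5=3.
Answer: T(s, τ) = 3exp(-25τ/2)sin(5s)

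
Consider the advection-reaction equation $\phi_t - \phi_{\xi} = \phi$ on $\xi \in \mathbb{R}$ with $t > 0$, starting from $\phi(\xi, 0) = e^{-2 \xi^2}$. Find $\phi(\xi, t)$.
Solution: Substitute $\phi = e^{t}u$.
Then $\phi_t = e^{t}(u_t + u)$, $\phi_{\xi} = e^{t}u_{\xi}$; substituting and dividing by $e^{t}$, the lower-order terms cancel: $u_t - u_{\xi} = 0$ (standard advection equation).
Data for $u$: $u(\xi,0) = \phi(\xi,0) = e^{-2 \xi^2}$.
By characteristics ($d\xi/dt = -1$), $u(\xi,t) = f(\xi + t)$ with $f = u( \cdot , 0)$.
So $u(\xi,t) = e^{-2 (t + \xi)^2}$, and $\phi(\xi,t) = e^{t}u(\xi,t)$.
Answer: $\phi(\xi, t) = e^{t} e^{-2 (\xi + t)^2}$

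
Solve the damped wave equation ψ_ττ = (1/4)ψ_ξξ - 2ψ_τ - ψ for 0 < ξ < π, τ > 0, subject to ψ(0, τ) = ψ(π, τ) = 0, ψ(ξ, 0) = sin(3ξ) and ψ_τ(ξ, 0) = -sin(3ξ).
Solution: Substitute ψ = exp(-τ)u, i.e. u = exp(τ)ψ.
By the product rule, ψ_τ = exp(-τ)(u_τ - u), ψ_ττ = exp(-τ)(u_ττ - 2u_τ + u), ψ_ξξ = exp(-τ)u_ξξ.
Substituting into the PDE and dividing by exp(-τ): u_ττ - 2u_τ + u = (1/4)u_ξξ - 2(u_τ - u) - u.
The lower-order terms cancel, leaving the standard wave equation u_ττ = (1/4)u_ξξ.
Initial data for u: u(ξ,0) = ψ(ξ,0) = sin(3ξ); u_τ(ξ,0) = ψ_τ(ξ,0) + ψ(ξ,0) = 0. The boundary conditions carry over: u(0,τ) = u(π,τ) = 0.
Solve for u:
  Using separation of variables u = X(ξ)T(τ):
  Eigenfunctions: sin(nξ), n = 1, 2, 3, ...
  General solution: u(ξ, τ) = Σ [A_n cos(n τ/2) + B_n sin(n τ/2)] sin(nξ)
  From u(ξ,0) = sin(3ξ): A_3=1. From u_τ(ξ,0) = 0: all B_n = 0.
Hence u(ξ,τ) = sin(3ξ)cos(3τ/2).
Transform back: ψ(ξ,τ) = exp(-τ)u(ξ,τ).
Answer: ψ(ξ, τ) = exp(-τ)sin(3ξ)cos(3τ/2)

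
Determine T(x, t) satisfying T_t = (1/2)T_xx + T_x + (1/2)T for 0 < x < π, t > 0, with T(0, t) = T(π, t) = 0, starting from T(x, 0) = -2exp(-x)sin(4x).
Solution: Substitute T = exp(-x)u.
Then T_x = exp(-x)(u_x - u), T_xx = exp(-x)(u_xx - 2u_x + u), T_t = exp(-x)u_t; substituting and dividing by exp(-x), the lower-order terms cancel: u_t = (1/2)u_xx (standard heat equation).
Data for u: u(x,0) = exp(x)T(x,0) = -2sin(4x). The boundary conditions carry over: u(0,t) = u(π,t) = 0.
Separating variables: u = Σ c_n exp(-n²t/2) sin(nx). From u(x,0) = -2sin(4x): c_4=-2.
So u(x,t) = -2exp(-8t)sin(4x), and T(x,t) = exp(-x)u(x,t).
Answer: T(x, t) = -2exp(-8t)exp(-x)sin(4x)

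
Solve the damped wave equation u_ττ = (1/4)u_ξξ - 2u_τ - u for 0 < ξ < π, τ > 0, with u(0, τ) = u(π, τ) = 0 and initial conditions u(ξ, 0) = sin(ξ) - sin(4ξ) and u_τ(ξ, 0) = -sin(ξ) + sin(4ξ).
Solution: Substitute u = exp(-τ)w.
Then u_τ = exp(-τ)(w_τ - w), u_ττ = exp(-τ)(w_ττ - 2w_τ + w), u_ξξ = exp(-τ)w_ξξ; substituting and dividing by exp(-τ), the lower-order terms cancel: w_ττ = (1/4)w_ξξ (standard wave equation).
Data for w: w(ξ,0) = u(ξ,0) = sin(ξ) - sin(4ξ); w_τ(ξ,0) = u_τ(ξ,0) + u(ξ,0) = 0. The boundary conditions carry over: w(0,τ) = w(π,τ) = 0.
Separating variables: w = Σ [A_n cos(ω_n τ) + B_n sin(ω_n τ)] sin(nξ), ω_n = n/2. From ICs: A_1=1, A_4=-1.
So w(ξ,τ) = sin(ξ)cos(τ/2) - sin(4ξ)cos(2τ), and u(ξ,τ) = exp(-τ)w(ξ,τ).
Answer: u(ξ, τ) = exp(-τ)sin(ξ)cos(τ/2) - exp(-τ)sin(4ξ)cos(2τ)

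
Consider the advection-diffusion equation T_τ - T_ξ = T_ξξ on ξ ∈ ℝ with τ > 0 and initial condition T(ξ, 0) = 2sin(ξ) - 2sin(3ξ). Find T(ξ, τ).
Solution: Moving frame: η = ξ + τ, σ = τ, T = u(η,σ), so T_τ = u_σ + u_η and T_ξξ = u_ηη.
Hence T_τ - T_ξ = u_σ and the PDE becomes the heat equation u_σ = u_ηη on η ∈ ℝ.
Initial data: u(η,0) = T(η,0) = 2sin(η) - 2sin(3η). Each mode sin(nη) decays as exp(-n²σ) on ℝ, so u(η,σ) = Σ c_n exp(-n²σ) sin(nη) with c_1=2, c_3=-2: u(η,σ) = 2exp(-σ)sin(η) - 2exp(-9σ)sin(3η).
Substituting back: T(ξ,τ) = u(ξ + τ, τ).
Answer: T(ξ, τ) = 2exp(-τ)sin(ξ + τ) - 2exp(-9τ)sin(3ξ + 3τ)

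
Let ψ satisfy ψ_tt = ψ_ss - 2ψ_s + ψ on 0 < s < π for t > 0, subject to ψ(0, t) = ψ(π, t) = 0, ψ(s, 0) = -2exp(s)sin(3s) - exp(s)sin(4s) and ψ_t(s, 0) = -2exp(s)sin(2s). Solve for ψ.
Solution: Substitute ψ = exp(s)u.
Then ψ_s = exp(s)(u_s + u), ψ_ss = exp(s)(u_ss + 2u_s + u), ψ_tt = exp(s)u_tt; substituting and dividing by exp(s), the lower-order terms cancel: u_tt = u_ss (standard wave equation).
Data for u: u(s,0) = exp(-s)ψ(s,0) = -2sin(3s) - sin(4s); u_t(s,0) = exp(-s)ψ_t(s,0) = -2sin(2s). The boundary conditions carry over: u(0,t) = u(π,t) = 0.
Separating variables: u = Σ [A_n cos(ω_n t) + B_n sin(ω_n t)] sin(ns), ω_n = n. From ICs (B_n = velocity coefficient / ω_n): A_3=-2, A_4=-1, B_2=-1.
So u(s,t) = -sin(2s)sin(2t) - 2sin(3s)cos(3t) - sin(4s)cos(4t), and ψ(s,t) = exp(s)u(s,t).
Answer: ψ(s, t) = -exp(s)sin(2s)sin(2t) - 2exp(s)sin(3s)cos(3t) - exp(s)sin(4s)cos(4t)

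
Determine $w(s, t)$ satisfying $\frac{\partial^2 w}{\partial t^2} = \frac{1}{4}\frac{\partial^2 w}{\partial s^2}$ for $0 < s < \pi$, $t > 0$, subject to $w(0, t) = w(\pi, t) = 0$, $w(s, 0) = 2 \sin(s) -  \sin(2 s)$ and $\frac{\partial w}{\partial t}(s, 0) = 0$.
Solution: Using separation of variables $w = X(s)T(t)$:
Eigenfunctions: $\sin(ns)$, $n = 1, 2, 3, \ldots$
General solution: $w(s, t) = \sum [A_n \cos(n t/2) + B_n \sin(n t/2)] \sin(ns)$
From $w(s,0) = 2 \sin(s) - \sin(2 s)$: $A_1=2, A_2=-1$. From $w_t(s,0) = 0$: all $B_n = 0$.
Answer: $w(s, t) = 2 \sin(s) \cos(t/2) -  \sin(2 s) \cos(t)$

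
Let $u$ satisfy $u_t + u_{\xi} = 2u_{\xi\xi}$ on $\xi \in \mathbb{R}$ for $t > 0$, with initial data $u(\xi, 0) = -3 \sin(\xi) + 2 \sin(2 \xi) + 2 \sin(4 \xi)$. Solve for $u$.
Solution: Change to a moving frame: let $\eta = \xi - t$, $\sigma = t$ and write $u(\xi,t) = w(\eta,\sigma)$.
By the chain rule $u_t = w_{\sigma} - w_{\eta}$, $u_{\xi} = w_{\eta}$, $u_{\xi\xi} = w_{\eta\eta}$.
Then $u_t + u_{\xi} = w_{\sigma}$: the advection term cancels and the PDE becomes the heat equation $w_{\sigma} = 2w_{\eta\eta}$ on $\eta \in \mathbb{R}$.
Initial data: $w(\eta,0) = u(\eta,0) = -3 \sin(\eta) + 2 \sin(2 \eta) + 2 \sin(4 \eta)$.
On $\eta \in \mathbb{R}$ each mode satisfies $(\sin(n\eta))'' = -n^2 \sin(n\eta)$, so $e^{-2n^2\sigma} \sin(n\eta)$ solves the heat equation; by superposition $w(\eta,\sigma) = \sum c_n e^{-2n^2\sigma} \sin(n\eta)$.
Reading off the coefficients: $c_1=-3, c_2=2, c_4=2$, so $w(\eta,\sigma) = -3 e^{-2 \sigma} \sin(\eta) + 2 e^{-8 \sigma} \sin(2 \eta) + 2 e^{-32 \sigma} \sin(4 \eta)$.
Substituting back $\eta = \xi - t$, $\sigma = t$: $u(\xi,t) = w(\xi - t, t)$.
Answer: $u(\xi, t) = -3 e^{-2 t} \sin(\xi - t) + 2 e^{-8 t} \sin(2 \xi - 2 t) + 2 e^{-32 t} \sin(4 \xi - 4 t)$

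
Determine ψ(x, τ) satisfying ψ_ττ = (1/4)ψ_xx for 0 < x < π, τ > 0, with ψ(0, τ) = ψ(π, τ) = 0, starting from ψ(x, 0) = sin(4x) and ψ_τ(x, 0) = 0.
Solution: Separating variables: ψ = Σ [A_n cos(ω_n τ) + B_n sin(ω_n τ)] sin(nx), ω_n = n/2. From ICs: A_4=1.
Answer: ψ(x, τ) = sin(4x)cos(2τ)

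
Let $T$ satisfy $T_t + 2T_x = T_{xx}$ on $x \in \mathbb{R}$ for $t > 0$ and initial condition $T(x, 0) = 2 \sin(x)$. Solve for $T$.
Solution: Moving frame: $\eta = x - 2t$, $\sigma = t$, $T = u(\eta,\sigma)$, so $T_t = u_{\sigma} - 2u_{\eta}$ and $T_{xx} = u_{\eta\eta}$.
Hence $T_t + 2T_x = u_{\sigma}$ and the PDE becomes the heat equation $u_{\sigma} = u_{\eta\eta}$ on $\eta \in \mathbb{R}$.
Initial data: $u(\eta,0) = T(\eta,0) = 2 \sin(\eta)$. Each mode $\sin(n\eta)$ decays as $e^{-n^2\sigma}$ on $\mathbb{R}$, so $u(\eta,\sigma) = \sum c_n e^{-n^2\sigma} \sin(n\eta)$ with $c_1=2$: $u(\eta,\sigma) = 2 e^{-\sigma} \sin(\eta)$.
Substituting back: $T(x,t) = u(x - 2t, t)$.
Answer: $T(x, t) = -2 e^{-t} \sin(2 t - x)$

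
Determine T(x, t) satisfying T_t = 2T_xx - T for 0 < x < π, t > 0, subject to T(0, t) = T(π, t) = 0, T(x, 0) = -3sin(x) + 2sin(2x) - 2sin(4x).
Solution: Substitute T = exp(-t)u.
Then T_t = exp(-t)(u_t - u), T_xx = exp(-t)u_xx; substituting and dividing by exp(-t), the lower-order terms cancel: u_t = 2u_xx (standard heat equation).
Data for u: u(x,0) = T(x,0) = -3sin(x) + 2sin(2x) - 2sin(4x). The boundary conditions carry over: u(0,t) = u(π,t) = 0.
Separating variables: u = Σ c_n exp(-2n²t) sin(nx). From u(x,0) = -3sin(x) + 2sin(2x) - 2sin(4x): c_1=-3, c_2=2, c_4=-2.
So u(x,t) = -3exp(-2t)sin(x) + 2exp(-8t)sin(2x) - 2exp(-32t)sin(4x), and T(x,t) = exp(-t)u(x,t).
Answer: T(x, t) = -3exp(-3t)sin(x) + 2exp(-9t)sin(2x) - 2exp(-33t)sin(4x)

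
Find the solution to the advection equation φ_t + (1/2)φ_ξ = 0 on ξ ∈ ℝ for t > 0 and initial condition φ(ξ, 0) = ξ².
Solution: By method of characteristics (waves move right with speed 1/2):
Along characteristics ξ - (1/2)t = const, φ is constant, so φ(ξ,t) = f(ξ - (1/2)t) with f = φ(·, 0).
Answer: φ(ξ, t) = (1/4)t² - tξ + ξ²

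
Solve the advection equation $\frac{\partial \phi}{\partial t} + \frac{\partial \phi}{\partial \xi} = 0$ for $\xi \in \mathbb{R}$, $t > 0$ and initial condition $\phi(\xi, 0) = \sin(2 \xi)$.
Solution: By characteristics ($d\xi/dt = 1$), $\phi(\xi,t) = f(\xi - t)$ with $f = \phi( \cdot , 0)$.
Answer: $\phi(\xi, t) = \sin(2 \xi - 2 t)$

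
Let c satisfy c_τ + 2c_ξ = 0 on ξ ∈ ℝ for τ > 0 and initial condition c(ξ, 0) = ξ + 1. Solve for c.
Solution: By characteristics (dξ/dτ = 2), c(ξ,τ) = f(ξ - 2τ) with f = c(·, 0).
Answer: c(ξ, τ) = ξ - 2τ + 1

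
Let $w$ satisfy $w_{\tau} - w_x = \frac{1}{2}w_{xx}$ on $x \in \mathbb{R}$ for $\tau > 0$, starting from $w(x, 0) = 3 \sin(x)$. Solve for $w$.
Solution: Moving frame: $\eta = x + \tau$, $\sigma = \tau$, $w = u(\eta,\sigma)$, so $w_{\tau} = u_{\sigma} + u_{\eta}$ and $w_{xx} = u_{\eta\eta}$.
Hence $w_{\tau} - w_x = u_{\sigma}$ and the PDE becomes the heat equation $u_{\sigma} = \frac{1}{2}u_{\eta\eta}$ on $\eta \in \mathbb{R}$.
Initial data: $u(\eta,0) = w(\eta,0) = 3 \sin(\eta)$. Each mode $\sin(n\eta)$ decays as $e^{-n^2\sigma/2}$ on $\mathbb{R}$, so $u(\eta,\sigma) = \sum c_n e^{-n^2\sigma/2} \sin(n\eta)$ with $c_1=3$: $u(\eta,\sigma) = 3 e^{-\sigma/2} \sin(\eta)$.
Substituting back: $w(x,\tau) = u(x + \tau, \tau)$.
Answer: $w(x, \tau) = 3 e^{-\tau/2} \sin(\tau + x)$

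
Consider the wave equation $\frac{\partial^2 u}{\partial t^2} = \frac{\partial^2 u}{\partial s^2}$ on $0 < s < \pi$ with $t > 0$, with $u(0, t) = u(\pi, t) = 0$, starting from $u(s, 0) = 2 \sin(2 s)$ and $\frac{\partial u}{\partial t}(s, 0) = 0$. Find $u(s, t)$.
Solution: Separating variables: $u = \sum [A_n \cos(\omega_n t) + B_n \sin(\omega_n t)] \sin(ns)$, $\omega_n = n$. From ICs: $A_2=2$.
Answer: $u(s, t) = 2 \sin(2 s) \cos(2 t)$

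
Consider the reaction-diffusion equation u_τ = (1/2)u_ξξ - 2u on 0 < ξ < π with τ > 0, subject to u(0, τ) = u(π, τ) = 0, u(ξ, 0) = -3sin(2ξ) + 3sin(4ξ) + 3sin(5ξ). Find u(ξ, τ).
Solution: Substitute u = exp(-2τ)w, i.e. w = exp(2τ)u.
By the product rule, u_τ = exp(-2τ)(w_τ - 2w), u_ξξ = exp(-2τ)w_ξξ.
Substituting into the PDE and dividing by exp(-2τ): w_τ - 2w = (1/2)w_ξξ - 2w.
The lower-order terms cancel, leaving the standard heat equation w_τ = (1/2)w_ξξ.
Initial data for w: w(ξ,0) = u(ξ,0) = -3sin(2ξ) + 3sin(4ξ) + 3sin(5ξ). The boundary conditions carry over: w(0,τ) = w(π,τ) = 0.
Solve for w:
  Using separation of variables w = X(ξ)T(τ):
  Eigenfunctions: sin(nξ), n = 1, 2, 3, ...
  General solution: w(ξ, τ) = Σ c_n sin(nξ) exp(-n² τ/2)
  Matching w(ξ,0) = -3sin(2ξ) + 3sin(4ξ) + 3sin(5ξ) term by term: c_2=-3, c_4=3, c_5=3.
Hence w(ξ,τ) = -3exp(-2τ)sin(2ξ) + 3exp(-8τ)sin(4ξ) + 3exp(-25τ/2)sin(5ξ).
Transform back: u(ξ,τ) = exp(-2τ)w(ξ,τ).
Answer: u(ξ, τ) = -3exp(-4τ)sin(2ξ) + 3exp(-10τ)sin(4ξ) + 3exp(-29τ/2)sin(5ξ)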